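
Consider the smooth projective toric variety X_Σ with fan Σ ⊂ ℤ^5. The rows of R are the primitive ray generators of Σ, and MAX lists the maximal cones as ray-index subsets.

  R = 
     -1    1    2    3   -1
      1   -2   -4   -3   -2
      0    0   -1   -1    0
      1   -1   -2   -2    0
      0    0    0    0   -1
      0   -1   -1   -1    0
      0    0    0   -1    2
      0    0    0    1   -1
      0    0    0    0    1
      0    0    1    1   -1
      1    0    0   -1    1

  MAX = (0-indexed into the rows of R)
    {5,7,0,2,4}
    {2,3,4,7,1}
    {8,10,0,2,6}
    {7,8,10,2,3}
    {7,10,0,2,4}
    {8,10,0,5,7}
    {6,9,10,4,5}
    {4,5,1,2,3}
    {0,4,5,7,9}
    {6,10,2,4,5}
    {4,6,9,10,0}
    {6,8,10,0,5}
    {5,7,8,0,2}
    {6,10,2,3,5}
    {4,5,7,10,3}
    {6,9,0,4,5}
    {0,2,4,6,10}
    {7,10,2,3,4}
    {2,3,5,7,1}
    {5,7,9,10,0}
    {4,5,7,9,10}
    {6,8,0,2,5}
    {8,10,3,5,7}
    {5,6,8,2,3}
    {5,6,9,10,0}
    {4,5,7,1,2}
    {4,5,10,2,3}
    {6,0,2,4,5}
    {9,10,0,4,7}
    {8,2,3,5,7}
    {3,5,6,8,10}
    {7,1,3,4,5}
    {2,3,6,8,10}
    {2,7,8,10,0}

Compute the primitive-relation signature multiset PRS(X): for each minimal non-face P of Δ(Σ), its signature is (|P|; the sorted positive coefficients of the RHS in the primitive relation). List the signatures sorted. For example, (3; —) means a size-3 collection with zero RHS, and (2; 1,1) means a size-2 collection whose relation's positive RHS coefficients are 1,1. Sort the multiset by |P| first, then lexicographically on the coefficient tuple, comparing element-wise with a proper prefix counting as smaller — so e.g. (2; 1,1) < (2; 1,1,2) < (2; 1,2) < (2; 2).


Minimal non-faces — 17 found among 11 rays, 34 max cones:

  P={4,8}:  v_{4} + v_{8} = 0  ⇒ sig = (2; —)
  P={0,3}:  v_{0} + v_{3} = v_{7}  ⇒ sig = (2; 1)
  P={2,9}:  v_{2} + v_{9} = v_{4}  ⇒ sig = (2; 1)
  P={6,7}:  v_{6} + v_{7} = v_{8}  ⇒ sig = (2; 1)
  P={1,6}:  v_{1} + v_{6} = v_{2} + v_{3} + v_{5}  ⇒ sig = (2; 1,1,1)
  P={8,9}:  v_{8} + v_{9} = v_{0} + v_{5} + v_{10}  ⇒ sig = (2; 1,1,1)
  P={1,8}:  v_{1} + v_{8} = v_{2} + v_{3} + v_{5} + v_{7}  ⇒ sig = (2; 1,1,1,1)
  P={3,9}:  v_{3} + v_{9} = v_{4} + v_{5} + v_{7} + v_{10}  ⇒ sig = (2; 1,1,1,1)
  P={0,1}:  v_{0} + v_{1} = v_{2} + v_{4} + v_{5} + 2·v_{7}  ⇒ sig = (2; 1,1,1,2)
  P={1,9}:  v_{1} + v_{9} = v_{3} + 2·v_{4} + v_{5} + v_{7}  ⇒ sig = (2; 1,1,1,2)
  P={1,10}:  v_{1} + v_{10} = 2·v_{3} + v_{4}  ⇒ sig = (2; 1,2)
  P={3,4,6}:  v_{3} + v_{4} + v_{6} = v_{2} + v_{5} + v_{10}  ⇒ sig = (3; 1,1,1)
  P={0,2,5,10}:  v_{0} + v_{2} + v_{5} + v_{10} = 0  ⇒ sig = (4; —)
  P={0,4,5,10}:  v_{0} + v_{4} + v_{5} + v_{10} = v_{9}  ⇒ sig = (4; 1)
  P={2,5,7,10}:  v_{2} + v_{5} + v_{7} + v_{10} = v_{3}  ⇒ sig = (4; 1)
  P={2,5,8,10}:  v_{2} + v_{5} + v_{8} + v_{10} = v_{3} + v_{6}  ⇒ sig = (4; 1,1)
  P={2,3,4,5,7}:  v_{2} + v_{3} + v_{4} + v_{5} + v_{7} = v_{1}  ⇒ sig = (5; 1)

Signatures (|P|; sorted positive RHS coefficients), sorted:
{ (2; —),  (2; 1) ×3,  (2; 1,1,1) ×2,  (2; 1,1,1,1) ×2,  (2; 1,1,1,2) ×2,  (2; 1,2),  (3; 1,1,1),  (4; —),  (4; 1) ×2,  (4; 1,1),  (5; 1) }


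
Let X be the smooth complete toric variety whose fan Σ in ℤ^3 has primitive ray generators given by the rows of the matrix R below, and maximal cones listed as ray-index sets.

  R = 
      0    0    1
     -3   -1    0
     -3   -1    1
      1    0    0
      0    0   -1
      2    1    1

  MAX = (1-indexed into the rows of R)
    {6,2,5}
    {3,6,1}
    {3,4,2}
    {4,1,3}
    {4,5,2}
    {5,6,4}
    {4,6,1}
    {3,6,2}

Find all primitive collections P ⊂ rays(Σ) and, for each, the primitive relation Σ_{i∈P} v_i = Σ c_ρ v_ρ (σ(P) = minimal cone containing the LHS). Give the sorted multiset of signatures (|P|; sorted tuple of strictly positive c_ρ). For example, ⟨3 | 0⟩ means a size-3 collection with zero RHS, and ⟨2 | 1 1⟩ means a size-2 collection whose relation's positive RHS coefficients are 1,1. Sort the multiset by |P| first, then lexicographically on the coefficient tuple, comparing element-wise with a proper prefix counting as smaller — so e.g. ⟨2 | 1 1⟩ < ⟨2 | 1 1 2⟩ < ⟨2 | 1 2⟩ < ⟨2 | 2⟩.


Primitive collections (5):

  P={1,5}:  v_{1} + v_{5} = 0  so sig = ⟨2 | 0⟩
  P={1,2}:  v_{1} + v_{2} = v_{3}  so sig = ⟨2 | 1⟩
  P={3,5}:  v_{3} + v_{5} = v_{2}  so sig = ⟨2 | 1⟩
  P={2,4,6}:  v_{2} + v_{4} + v_{6} = v_{1}  so sig = ⟨3 | 1⟩
  P={3,4,6}:  v_{3} + v_{4} + v_{6} = 2·v_{1}  so sig = ⟨3 | 2⟩

Hence PRS(X_Σ) =
    ⟨2 | 0⟩
    ⟨2 | 1⟩
    ⟨2 | 1⟩
    ⟨3 | 1⟩
    ⟨3 | 2⟩


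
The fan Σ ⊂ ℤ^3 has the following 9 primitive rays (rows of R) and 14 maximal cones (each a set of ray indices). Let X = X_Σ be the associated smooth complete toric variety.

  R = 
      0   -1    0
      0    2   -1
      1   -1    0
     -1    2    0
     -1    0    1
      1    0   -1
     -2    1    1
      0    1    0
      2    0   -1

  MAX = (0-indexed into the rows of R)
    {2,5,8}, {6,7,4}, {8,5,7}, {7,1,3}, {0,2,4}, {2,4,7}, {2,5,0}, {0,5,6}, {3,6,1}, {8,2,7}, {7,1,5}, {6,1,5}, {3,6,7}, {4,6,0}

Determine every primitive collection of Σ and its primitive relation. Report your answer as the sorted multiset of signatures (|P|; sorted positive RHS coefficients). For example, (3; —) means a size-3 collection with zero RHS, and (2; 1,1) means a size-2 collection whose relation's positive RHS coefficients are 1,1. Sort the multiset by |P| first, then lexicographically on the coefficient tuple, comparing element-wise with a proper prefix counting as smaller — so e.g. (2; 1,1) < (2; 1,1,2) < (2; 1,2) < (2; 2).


|primitive collections| = 18. Relations:

  P = {0,7}:  v_{0} + v_{7} = 0  ⟹  sig = (2; —)
  P = {4,5}:  v_{4} + v_{5} = 0  ⟹  sig = (2; —)
  P = {1,4}:  v_{1} + v_{4} = v_{3}  ⟹  sig = (2; 1)
  P = {2,3}:  v_{2} + v_{3} = v_{7}  ⟹  sig = (2; 1)
  P = {2,6}:  v_{2} + v_{6} = v_{4}  ⟹  sig = (2; 1)
  P = {3,5}:  v_{3} + v_{5} = v_{1}  ⟹  sig = (2; 1)
  P = {6,8}:  v_{6} + v_{8} = v_{7}  ⟹  sig = (2; 1)
  P = {0,3}:  v_{0} + v_{3} = v_{5} + v_{6}  ⟹  sig = (2; 1,1)
  P = {0,8}:  v_{0} + v_{8} = v_{2} + v_{5}  ⟹  sig = (2; 1,1)
  P = {1,2}:  v_{1} + v_{2} = v_{5} + v_{7}  ⟹  sig = (2; 1,1)
  P = {3,4}:  v_{3} + v_{4} = v_{6} + v_{7}  ⟹  sig = (2; 1,1)
  P = {4,8}:  v_{4} + v_{8} = v_{2} + v_{7}  ⟹  sig = (2; 1,1)
  P = {0,1}:  v_{0} + v_{1} = 2·v_{5} + v_{6}  ⟹  sig = (2; 1,2)
  P = {3,8}:  v_{3} + v_{8} = v_{5} + 2·v_{7}  ⟹  sig = (2; 1,2)
  P = {1,8}:  v_{1} + v_{8} = 2·v_{5} + 2·v_{7}  ⟹  sig = (2; 2,2)
  P = {2,5,7}:  v_{2} + v_{5} + v_{7} = v_{8}  ⟹  sig = (3; 1)
  P = {5,6,7}:  v_{5} + v_{6} + v_{7} = v_{3}  ⟹  sig = (3; 1)
  P = {1,6,7}:  v_{1} + v_{6} + v_{7} = 2·v_{3}  ⟹  sig = (3; 2)

Sorted signature multiset PRS(X):
    |P|=2: 15 collections, coeffs (), (), (1), (1), (1), (1), (1), (1,1), (1,1), (1,1), (1,1), (1,1), (1,2), (1,2), (2,2)
    |P|=3: 3 collections, coeffs (1), (1), (2)


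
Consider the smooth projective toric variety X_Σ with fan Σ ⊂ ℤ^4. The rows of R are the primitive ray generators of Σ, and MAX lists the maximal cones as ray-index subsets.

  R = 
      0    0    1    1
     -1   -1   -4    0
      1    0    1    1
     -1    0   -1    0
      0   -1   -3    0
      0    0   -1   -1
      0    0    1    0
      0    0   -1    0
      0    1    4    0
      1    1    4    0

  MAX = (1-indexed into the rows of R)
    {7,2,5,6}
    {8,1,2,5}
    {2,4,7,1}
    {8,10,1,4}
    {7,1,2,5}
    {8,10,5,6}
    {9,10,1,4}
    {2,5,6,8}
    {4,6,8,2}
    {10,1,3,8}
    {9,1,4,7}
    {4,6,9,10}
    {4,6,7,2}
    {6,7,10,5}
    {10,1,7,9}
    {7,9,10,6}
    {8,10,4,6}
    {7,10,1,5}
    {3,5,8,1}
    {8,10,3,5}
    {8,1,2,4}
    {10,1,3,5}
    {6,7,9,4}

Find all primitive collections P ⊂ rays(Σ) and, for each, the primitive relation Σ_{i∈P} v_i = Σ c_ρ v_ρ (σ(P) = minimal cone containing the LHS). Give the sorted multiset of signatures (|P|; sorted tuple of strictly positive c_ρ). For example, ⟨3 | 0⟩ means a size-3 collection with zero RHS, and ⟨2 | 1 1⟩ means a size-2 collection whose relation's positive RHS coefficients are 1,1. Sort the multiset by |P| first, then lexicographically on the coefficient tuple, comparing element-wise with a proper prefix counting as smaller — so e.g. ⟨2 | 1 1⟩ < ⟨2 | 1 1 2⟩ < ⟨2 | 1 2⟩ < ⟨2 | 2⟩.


Δ(Σ) — 10 vertices, 14 min non-faces:

  P={1,6}:  v_{1} + v_{6} = 0 ; sig = ⟨2 | 0⟩
  P={2,10}:  v_{2} + v_{10} = 0 ; sig = ⟨2 | 0⟩
  P={7,8}:  v_{7} + v_{8} = 0 ; sig = ⟨2 | 0⟩
  P={4,5}:  v_{4} + v_{5} = v_{2} ; sig = ⟨2 | 1⟩
  P={5,9}:  v_{5} + v_{9} = v_{7} ; sig = ⟨2 | 1⟩
  P={2,9}:  v_{2} + v_{9} = v_{4} + v_{7} ; sig = ⟨2 | 1 1⟩
  P={3,4}:  v_{3} + v_{4} = v_{1} + v_{8} ; sig = ⟨2 | 1 1⟩
  P={3,9}:  v_{3} + v_{9} = v_{1} + v_{10} ; sig = ⟨2 | 1 1⟩
  P={8,9}:  v_{8} + v_{9} = v_{4} + v_{10} ; sig = ⟨2 | 1 1⟩
  P={2,3}:  v_{2} + v_{3} = v_{1} + v_{5} + v_{8} ; sig = ⟨2 | 1 1 1⟩
  P={3,6}:  v_{3} + v_{6} = v_{5} + v_{8} + v_{10} ; sig = ⟨2 | 1 1 1⟩
  P={3,7}:  v_{3} + v_{7} = v_{1} + v_{5} + v_{10} ; sig = ⟨2 | 1 1 1⟩
  P={4,7,10}:  v_{4} + v_{7} + v_{10} = v_{9} ; sig = ⟨3 | 1⟩
  P={1,5,8,10}:  v_{1} + v_{5} + v_{8} + v_{10} = v_{3} ; sig = ⟨4 | 1⟩

Sorted signature multiset PRS(X):
    |P|=2: 12 collections, coeffs (), (), (), (1), (1), (1,1), (1,1), (1,1), (1,1), (1,1,1), (1,1,1), (1,1,1)
    |P|=3: 1 collection, coeffs (1)
    |P|=4: 1 collection, coeffs (1)


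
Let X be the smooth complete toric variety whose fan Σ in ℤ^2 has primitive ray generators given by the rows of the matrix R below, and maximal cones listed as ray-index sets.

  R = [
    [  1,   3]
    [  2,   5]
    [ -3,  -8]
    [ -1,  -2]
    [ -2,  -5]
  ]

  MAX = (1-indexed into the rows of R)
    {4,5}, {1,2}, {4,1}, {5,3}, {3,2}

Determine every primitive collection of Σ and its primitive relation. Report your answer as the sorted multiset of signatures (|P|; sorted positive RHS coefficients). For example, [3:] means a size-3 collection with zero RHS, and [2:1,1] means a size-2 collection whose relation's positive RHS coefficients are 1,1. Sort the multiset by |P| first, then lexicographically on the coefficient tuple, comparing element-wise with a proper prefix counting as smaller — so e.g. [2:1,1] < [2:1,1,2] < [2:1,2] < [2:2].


The 5 primitive collections of Σ (r=5, n=2):

  • {2,5}:  v_{2} + v_{5} = 0  ⟹  sig = [2:]
  • {1,3}:  v_{1} + v_{3} = v_{5}  ⟹  sig = [2:1]
  • {1,5}:  v_{1} + v_{5} = v_{4}  ⟹  sig = [2:1]
  • {2,4}:  v_{2} + v_{4} = v_{1}  ⟹  sig = [2:1]
  • {3,4}:  v_{3} + v_{4} = 2·v_{5}  ⟹  sig = [2:2]

Sorted signature multiset PRS(X):
{ [2:],  [2:1] ×3,  [2:2] }


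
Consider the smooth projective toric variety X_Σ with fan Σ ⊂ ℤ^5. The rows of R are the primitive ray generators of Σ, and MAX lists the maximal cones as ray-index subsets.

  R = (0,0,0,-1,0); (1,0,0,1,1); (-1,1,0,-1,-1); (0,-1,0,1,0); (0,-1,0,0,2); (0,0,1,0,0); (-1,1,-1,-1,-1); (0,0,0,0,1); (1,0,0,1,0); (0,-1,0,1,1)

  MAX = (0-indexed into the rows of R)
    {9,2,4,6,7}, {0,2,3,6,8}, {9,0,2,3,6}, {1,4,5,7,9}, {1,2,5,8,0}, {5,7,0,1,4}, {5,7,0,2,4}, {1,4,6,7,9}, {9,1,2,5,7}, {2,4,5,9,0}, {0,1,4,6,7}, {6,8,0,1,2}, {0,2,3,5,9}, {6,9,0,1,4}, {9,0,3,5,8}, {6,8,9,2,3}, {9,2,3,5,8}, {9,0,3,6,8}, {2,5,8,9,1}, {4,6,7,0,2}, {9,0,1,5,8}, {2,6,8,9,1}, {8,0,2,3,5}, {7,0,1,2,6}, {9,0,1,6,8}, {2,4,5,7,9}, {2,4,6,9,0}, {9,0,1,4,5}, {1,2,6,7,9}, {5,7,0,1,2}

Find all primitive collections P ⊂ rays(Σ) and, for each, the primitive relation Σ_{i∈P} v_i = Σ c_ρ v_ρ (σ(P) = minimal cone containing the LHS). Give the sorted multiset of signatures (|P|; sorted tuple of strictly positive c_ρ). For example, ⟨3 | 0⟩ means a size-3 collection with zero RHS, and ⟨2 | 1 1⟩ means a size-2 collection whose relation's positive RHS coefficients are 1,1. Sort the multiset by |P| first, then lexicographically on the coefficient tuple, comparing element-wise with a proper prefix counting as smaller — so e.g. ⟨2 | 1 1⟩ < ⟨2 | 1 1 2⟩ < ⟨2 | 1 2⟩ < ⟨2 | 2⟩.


Δ(Σ) — 10 vertices, 10 min non-faces:

  {3,7}:  v_{3} + v_{7} = v_{9} — sig = ⟨2 | 1⟩
  {5,6}:  v_{5} + v_{6} = v_{2} — sig = ⟨2 | 1⟩
  {7,8}:  v_{7} + v_{8} = v_{1} — sig = ⟨2 | 1⟩
  {1,3}:  v_{1} + v_{3} = v_{8} + v_{9} — sig = ⟨2 | 1 1⟩
  {4,8}:  v_{4} + v_{8} = v_{0} + v_{1} + v_{9} — sig = ⟨2 | 1 1 1⟩
  {3,4}:  v_{3} + v_{4} = v_{0} + 2·v_{9} — sig = ⟨2 | 1 2⟩
  {0,7,9}:  v_{0} + v_{7} + v_{9} = v_{4} — sig = ⟨3 | 1⟩
  {1,2,4}:  v_{1} + v_{2} + v_{4} = 2·v_{7} — sig = ⟨3 | 2⟩
  {0,2,8,9}:  v_{0} + v_{2} + v_{8} + v_{9} = 0 — sig = ⟨4 | 0⟩
  {0,1,2,9}:  v_{0} + v_{1} + v_{2} + v_{9} = v_{7} — sig = ⟨4 | 1⟩

Signatures (|P|; sorted positive RHS coefficients), sorted:
    ⟨2 | 1⟩
    ⟨2 | 1⟩
    ⟨2 | 1⟩
    ⟨2 | 1 1⟩
    ⟨2 | 1 1 1⟩
    ⟨2 | 1 2⟩
    ⟨3 | 1⟩
    ⟨3 | 2⟩
    ⟨4 | 0⟩
    ⟨4 | 1⟩


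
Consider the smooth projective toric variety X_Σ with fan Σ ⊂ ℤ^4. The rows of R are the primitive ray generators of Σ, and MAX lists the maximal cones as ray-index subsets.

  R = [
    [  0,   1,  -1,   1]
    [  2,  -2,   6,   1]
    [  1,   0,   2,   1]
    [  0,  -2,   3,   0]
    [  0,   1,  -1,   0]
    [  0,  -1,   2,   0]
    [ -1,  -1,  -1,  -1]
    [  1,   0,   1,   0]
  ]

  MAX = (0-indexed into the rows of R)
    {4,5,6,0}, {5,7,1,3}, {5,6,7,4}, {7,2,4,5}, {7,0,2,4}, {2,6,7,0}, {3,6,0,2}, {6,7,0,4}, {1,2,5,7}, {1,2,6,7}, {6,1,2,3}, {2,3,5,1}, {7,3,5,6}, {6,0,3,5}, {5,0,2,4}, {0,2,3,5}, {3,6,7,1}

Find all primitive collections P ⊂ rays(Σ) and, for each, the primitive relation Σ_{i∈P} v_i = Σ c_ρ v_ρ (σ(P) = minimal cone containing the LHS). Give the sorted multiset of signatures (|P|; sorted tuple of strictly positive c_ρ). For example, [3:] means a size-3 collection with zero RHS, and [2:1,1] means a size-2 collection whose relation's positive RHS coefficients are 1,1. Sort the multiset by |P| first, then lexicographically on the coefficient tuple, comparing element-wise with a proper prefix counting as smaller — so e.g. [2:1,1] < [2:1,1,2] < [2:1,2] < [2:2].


|primitive collections| = 9. Relations:

  P={3,4}:  v_{3} + v_{4} = v_{5} — sig = [2:1]
  P={1,4}:  v_{1} + v_{4} = v_{2} + v_{5} + v_{7} — sig = [2:1,1,1]
  P={0,1}:  v_{0} + v_{1} = 3·v_{2} + v_{6} — sig = [2:1,3]
  P={2,4,6}:  v_{2} + v_{4} + v_{6} = 0 — sig = [3:]
  P={0,5,7}:  v_{0} + v_{5} + v_{7} = v_{2} — sig = [3:1]
  P={2,3,7}:  v_{2} + v_{3} + v_{7} = v_{1} — sig = [3:1]
  P={2,5,6}:  v_{2} + v_{5} + v_{6} = v_{3} — sig = [3:1]
  P={0,3,7}:  v_{0} + v_{3} + v_{7} = 2·v_{2} + v_{6} — sig = [3:1,2]
  P={1,5,6}:  v_{1} + v_{5} + v_{6} = 2·v_{3} + v_{7} — sig = [3:1,2]

Signatures (|P|; sorted positive RHS coefficients), sorted:
    |P|=2: 3 collections, coeffs (1), (1,1,1), (1,3)
    |P|=3: 6 collections, coeffs (), (1), (1), (1), (1,2), (1,2)


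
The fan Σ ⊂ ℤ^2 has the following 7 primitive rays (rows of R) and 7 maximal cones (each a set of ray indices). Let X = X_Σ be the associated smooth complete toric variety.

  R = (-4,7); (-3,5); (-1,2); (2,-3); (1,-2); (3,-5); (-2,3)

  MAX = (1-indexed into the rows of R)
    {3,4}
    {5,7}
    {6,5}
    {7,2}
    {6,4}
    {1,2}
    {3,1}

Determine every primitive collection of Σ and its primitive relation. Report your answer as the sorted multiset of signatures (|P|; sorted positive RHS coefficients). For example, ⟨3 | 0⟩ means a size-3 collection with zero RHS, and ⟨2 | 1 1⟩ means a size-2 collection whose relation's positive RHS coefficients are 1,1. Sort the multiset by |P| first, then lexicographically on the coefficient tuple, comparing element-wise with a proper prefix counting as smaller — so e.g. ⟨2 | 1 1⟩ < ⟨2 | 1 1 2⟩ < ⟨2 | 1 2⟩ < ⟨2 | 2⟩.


Δ(Σ) — 7 vertices, 14 min non-faces:

  {2,6}:  v_{2} + v_{6} = 0  so sig = ⟨2 | 0⟩
  {3,5}:  v_{3} + v_{5} = 0  so sig = ⟨2 | 0⟩
  {4,7}:  v_{4} + v_{7} = 0  so sig = ⟨2 | 0⟩
  {1,5}:  v_{1} + v_{5} = v_{2}  so sig = ⟨2 | 1⟩
  {1,6}:  v_{1} + v_{6} = v_{3}  so sig = ⟨2 | 1⟩
  {2,3}:  v_{2} + v_{3} = v_{1}  so sig = ⟨2 | 1⟩
  {2,4}:  v_{2} + v_{4} = v_{3}  so sig = ⟨2 | 1⟩
  {2,5}:  v_{2} + v_{5} = v_{7}  so sig = ⟨2 | 1⟩
  {3,6}:  v_{3} + v_{6} = v_{4}  so sig = ⟨2 | 1⟩
  {3,7}:  v_{3} + v_{7} = v_{2}  so sig = ⟨2 | 1⟩
  {4,5}:  v_{4} + v_{5} = v_{6}  so sig = ⟨2 | 1⟩
  {6,7}:  v_{6} + v_{7} = v_{5}  so sig = ⟨2 | 1⟩
  {1,4}:  v_{1} + v_{4} = 2·v_{3}  so sig = ⟨2 | 2⟩
  {1,7}:  v_{1} + v_{7} = 2·v_{2}  so sig = ⟨2 | 2⟩

Sorted signature multiset PRS(X):
    ⟨2 | 0⟩
    ⟨2 | 0⟩
    ⟨2 | 0⟩
    ⟨2 | 1⟩
    ⟨2 | 1⟩
    ⟨2 | 1⟩
    ⟨2 | 1⟩
    ⟨2 | 1⟩
    ⟨2 | 1⟩
    ⟨2 | 1⟩
    ⟨2 | 1⟩
    ⟨2 | 1⟩
    ⟨2 | 2⟩
    ⟨2 | 2⟩


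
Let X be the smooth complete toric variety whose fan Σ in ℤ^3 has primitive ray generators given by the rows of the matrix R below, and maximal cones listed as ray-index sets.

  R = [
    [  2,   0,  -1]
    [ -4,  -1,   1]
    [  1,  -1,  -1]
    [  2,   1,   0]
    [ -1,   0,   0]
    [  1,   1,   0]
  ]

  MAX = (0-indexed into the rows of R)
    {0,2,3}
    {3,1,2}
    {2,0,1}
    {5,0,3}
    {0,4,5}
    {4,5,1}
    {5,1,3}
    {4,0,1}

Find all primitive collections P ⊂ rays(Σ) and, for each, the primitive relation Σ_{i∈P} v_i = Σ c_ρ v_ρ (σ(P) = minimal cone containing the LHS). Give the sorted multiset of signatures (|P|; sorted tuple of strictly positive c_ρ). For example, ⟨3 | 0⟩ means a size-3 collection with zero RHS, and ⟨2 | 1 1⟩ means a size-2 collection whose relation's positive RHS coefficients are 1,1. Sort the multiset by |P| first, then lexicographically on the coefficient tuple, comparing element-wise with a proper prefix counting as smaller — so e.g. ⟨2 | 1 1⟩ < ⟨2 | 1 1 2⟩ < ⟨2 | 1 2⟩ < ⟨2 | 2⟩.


The 5 primitive collections of Σ (r=6, n=3):

  P = {2,5}:  v_{2} + v_{5} = v_{0}  ⟹  sig = ⟨2 | 1⟩
  P = {3,4}:  v_{3} + v_{4} = v_{5}  ⟹  sig = ⟨2 | 1⟩
  P = {2,4}:  v_{2} + v_{4} = 2·v_{0} + v_{1}  ⟹  sig = ⟨2 | 1 2⟩
  P = {0,1,3}:  v_{0} + v_{1} + v_{3} = 0  ⟹  sig = ⟨3 | 0⟩
  P = {0,1,5}:  v_{0} + v_{1} + v_{5} = v_{4}  ⟹  sig = ⟨3 | 1⟩

so the primitive-relation signature multiset is
    ⟨2 | 1⟩
    ⟨2 | 1⟩
    ⟨2 | 1 2⟩
    ⟨3 | 0⟩
    ⟨3 | 1⟩


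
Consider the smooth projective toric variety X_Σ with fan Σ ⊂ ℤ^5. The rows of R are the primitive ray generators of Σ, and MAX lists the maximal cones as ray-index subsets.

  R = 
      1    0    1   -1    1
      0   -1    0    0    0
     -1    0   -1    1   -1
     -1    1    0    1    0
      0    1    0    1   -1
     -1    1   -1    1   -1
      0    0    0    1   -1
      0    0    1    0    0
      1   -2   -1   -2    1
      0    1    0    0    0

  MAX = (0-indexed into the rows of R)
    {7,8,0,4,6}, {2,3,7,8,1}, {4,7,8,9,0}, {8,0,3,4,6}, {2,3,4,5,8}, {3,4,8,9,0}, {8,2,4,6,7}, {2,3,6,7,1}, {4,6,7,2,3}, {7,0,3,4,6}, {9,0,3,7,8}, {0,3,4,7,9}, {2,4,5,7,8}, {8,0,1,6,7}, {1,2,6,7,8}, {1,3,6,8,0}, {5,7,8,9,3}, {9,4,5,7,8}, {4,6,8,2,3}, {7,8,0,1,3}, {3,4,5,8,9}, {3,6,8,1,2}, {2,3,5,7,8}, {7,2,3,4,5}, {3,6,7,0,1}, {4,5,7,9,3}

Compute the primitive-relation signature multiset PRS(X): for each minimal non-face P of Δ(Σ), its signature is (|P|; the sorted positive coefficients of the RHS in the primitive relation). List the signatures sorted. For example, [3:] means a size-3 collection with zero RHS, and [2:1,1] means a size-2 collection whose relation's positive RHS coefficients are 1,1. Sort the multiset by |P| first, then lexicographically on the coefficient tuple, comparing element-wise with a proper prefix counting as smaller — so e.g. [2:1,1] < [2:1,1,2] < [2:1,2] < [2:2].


Minimal non-faces — 10 found among 10 rays, 26 max cones:

  {0,2}:  v_{0} + v_{2} = 0  so sig = [2:]
  {1,9}:  v_{1} + v_{9} = 0  so sig = [2:]
  {0,5}:  v_{0} + v_{5} = v_{9}  so sig = [2:1]
  {1,4}:  v_{1} + v_{4} = v_{6}  so sig = [2:1]
  {1,5}:  v_{1} + v_{5} = v_{2}  so sig = [2:1]
  {2,9}:  v_{2} + v_{9} = v_{5}  so sig = [2:1]
  {6,9}:  v_{6} + v_{9} = v_{4}  so sig = [2:1]
  {5,6}:  v_{5} + v_{6} = v_{2} + v_{4}  so sig = [2:1,1]
  {3,4,7,8}:  v_{3} + v_{4} + v_{7} + v_{8} = 0  so sig = [4:]
  {3,6,7,8}:  v_{3} + v_{6} + v_{7} + v_{8} = v_{1}  so sig = [4:1]

Hence PRS(X_Σ) =
    |P|=2: 8 collections, coeffs (), (), (1), (1), (1), (1), (1), (1,1)
    |P|=4: 2 collections, coeffs (), (1)


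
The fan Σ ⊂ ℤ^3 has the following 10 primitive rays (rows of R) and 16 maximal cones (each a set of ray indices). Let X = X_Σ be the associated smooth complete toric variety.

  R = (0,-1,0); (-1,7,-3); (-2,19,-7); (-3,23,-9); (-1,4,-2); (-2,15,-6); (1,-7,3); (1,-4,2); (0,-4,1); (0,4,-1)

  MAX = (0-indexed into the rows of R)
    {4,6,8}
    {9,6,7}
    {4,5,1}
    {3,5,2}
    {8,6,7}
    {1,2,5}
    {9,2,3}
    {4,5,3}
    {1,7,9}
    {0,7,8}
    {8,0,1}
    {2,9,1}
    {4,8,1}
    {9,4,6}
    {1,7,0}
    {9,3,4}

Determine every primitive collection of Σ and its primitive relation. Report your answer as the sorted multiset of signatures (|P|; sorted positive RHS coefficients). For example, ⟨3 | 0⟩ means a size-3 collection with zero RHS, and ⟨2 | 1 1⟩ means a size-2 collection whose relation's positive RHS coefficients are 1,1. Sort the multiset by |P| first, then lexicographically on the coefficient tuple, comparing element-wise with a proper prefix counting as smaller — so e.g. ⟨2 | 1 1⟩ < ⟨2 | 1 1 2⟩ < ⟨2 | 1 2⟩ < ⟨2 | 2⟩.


Minimal non-faces — 23 found among 10 rays, 16 max cones:

  P = {1,6}:  v_{1} + v_{6} = 0  ⇒ sig = ⟨2 | 0⟩
  P = {4,7}:  v_{4} + v_{7} = 0  ⇒ sig = ⟨2 | 0⟩
  P = {8,9}:  v_{8} + v_{9} = 0  ⇒ sig = ⟨2 | 0⟩
  P = {2,4}:  v_{2} + v_{4} = v_{3}  ⇒ sig = ⟨2 | 1⟩
  P = {2,8}:  v_{2} + v_{8} = v_{5}  ⇒ sig = ⟨2 | 1⟩
  P = {3,7}:  v_{3} + v_{7} = v_{2}  ⇒ sig = ⟨2 | 1⟩
  P = {5,9}:  v_{5} + v_{9} = v_{2}  ⇒ sig = ⟨2 | 1⟩
  P = {0,3}:  v_{0} + v_{3} = v_{1} + v_{5}  ⇒ sig = ⟨2 | 1 1⟩
  P = {0,4}:  v_{0} + v_{4} = v_{1} + v_{8}  ⇒ sig = ⟨2 | 1 1⟩
  P = {0,6}:  v_{0} + v_{6} = v_{7} + v_{8}  ⇒ sig = ⟨2 | 1 1⟩
  P = {0,9}:  v_{0} + v_{9} = v_{1} + v_{7}  ⇒ sig = ⟨2 | 1 1⟩
  P = {3,8}:  v_{3} + v_{8} = v_{4} + v_{5}  ⇒ sig = ⟨2 | 1 1⟩
  P = {5,6}:  v_{5} + v_{6} = v_{4} + v_{9}  ⇒ sig = ⟨2 | 1 1⟩
  P = {5,7}:  v_{5} + v_{7} = v_{1} + v_{9}  ⇒ sig = ⟨2 | 1 1⟩
  P = {5,8}:  v_{5} + v_{8} = v_{1} + v_{4}  ⇒ sig = ⟨2 | 1 1⟩
  P = {0,2}:  v_{0} + v_{2} = 2·v_{1} + v_{9}  ⇒ sig = ⟨2 | 1 2⟩
  P = {2,6}:  v_{2} + v_{6} = v_{4} + 2·v_{9}  ⇒ sig = ⟨2 | 1 2⟩
  P = {2,7}:  v_{2} + v_{7} = v_{1} + 2·v_{9}  ⇒ sig = ⟨2 | 1 2⟩
  P = {0,5}:  v_{0} + v_{5} = 2·v_{1}  ⇒ sig = ⟨2 | 2⟩
  P = {1,3}:  v_{1} + v_{3} = 2·v_{5}  ⇒ sig = ⟨2 | 2⟩
  P = {3,6}:  v_{3} + v_{6} = 2·v_{4} + 2·v_{9}  ⇒ sig = ⟨2 | 2 2⟩
  P = {1,4,9}:  v_{1} + v_{4} + v_{9} = v_{5}  ⇒ sig = ⟨3 | 1⟩
  P = {1,7,8}:  v_{1} + v_{7} + v_{8} = v_{0}  ⇒ sig = ⟨3 | 1⟩

so the primitive-relation signature multiset is
{ ⟨2 | 0⟩ ×3,  ⟨2 | 1⟩ ×4,  ⟨2 | 1 1⟩ ×8,  ⟨2 | 1 2⟩ ×3,  ⟨2 | 2⟩ ×2,  ⟨2 | 2 2⟩,  ⟨3 | 1⟩ ×2 }


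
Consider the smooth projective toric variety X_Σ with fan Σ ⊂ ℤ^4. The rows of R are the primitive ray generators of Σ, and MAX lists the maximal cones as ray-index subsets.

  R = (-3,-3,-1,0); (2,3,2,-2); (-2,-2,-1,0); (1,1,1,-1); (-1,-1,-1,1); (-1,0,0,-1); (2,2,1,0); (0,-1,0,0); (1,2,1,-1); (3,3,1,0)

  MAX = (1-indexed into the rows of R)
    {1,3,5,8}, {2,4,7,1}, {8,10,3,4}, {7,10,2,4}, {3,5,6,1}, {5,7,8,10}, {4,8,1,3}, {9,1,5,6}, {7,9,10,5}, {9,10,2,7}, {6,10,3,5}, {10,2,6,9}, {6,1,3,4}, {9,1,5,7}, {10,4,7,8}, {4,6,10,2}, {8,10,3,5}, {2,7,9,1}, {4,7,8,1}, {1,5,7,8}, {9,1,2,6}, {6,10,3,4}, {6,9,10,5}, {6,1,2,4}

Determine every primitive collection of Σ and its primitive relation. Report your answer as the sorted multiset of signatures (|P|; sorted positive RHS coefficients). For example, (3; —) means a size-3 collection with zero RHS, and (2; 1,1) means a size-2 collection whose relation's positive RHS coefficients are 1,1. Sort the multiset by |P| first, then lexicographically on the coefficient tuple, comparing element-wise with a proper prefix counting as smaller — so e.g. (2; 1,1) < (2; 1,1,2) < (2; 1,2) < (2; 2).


|primitive collections| = 11. Relations:

  P = {1,10}:  v_{1} + v_{10} = 0  so sig = (2; —)
  P = {3,7}:  v_{3} + v_{7} = 0  so sig = (2; —)
  P = {4,5}:  v_{4} + v_{5} = 0  so sig = (2; —)
  P = {2,5}:  v_{2} + v_{5} = v_{9}  so sig = (2; 1)
  P = {3,9}:  v_{3} + v_{9} = v_{6}  so sig = (2; 1)
  P = {4,9}:  v_{4} + v_{9} = v_{2}  so sig = (2; 1)
  P = {6,7}:  v_{6} + v_{7} = v_{9}  so sig = (2; 1)
  P = {8,9}:  v_{8} + v_{9} = v_{4}  so sig = (2; 1)
  P = {2,3}:  v_{2} + v_{3} = v_{4} + v_{6}  so sig = (2; 1,1)
  P = {6,8}:  v_{6} + v_{8} = v_{3} + v_{4}  so sig = (2; 1,1)
  P = {2,8}:  v_{2} + v_{8} = 2·v_{4}  so sig = (2; 2)

so the primitive-relation signature multiset is
    (2; —)
    (2; —)
    (2; —)
    (2; 1)
    (2; 1)
    (2; 1)
    (2; 1)
    (2; 1)
    (2; 1,1)
    (2; 1,1)
    (2; 2)


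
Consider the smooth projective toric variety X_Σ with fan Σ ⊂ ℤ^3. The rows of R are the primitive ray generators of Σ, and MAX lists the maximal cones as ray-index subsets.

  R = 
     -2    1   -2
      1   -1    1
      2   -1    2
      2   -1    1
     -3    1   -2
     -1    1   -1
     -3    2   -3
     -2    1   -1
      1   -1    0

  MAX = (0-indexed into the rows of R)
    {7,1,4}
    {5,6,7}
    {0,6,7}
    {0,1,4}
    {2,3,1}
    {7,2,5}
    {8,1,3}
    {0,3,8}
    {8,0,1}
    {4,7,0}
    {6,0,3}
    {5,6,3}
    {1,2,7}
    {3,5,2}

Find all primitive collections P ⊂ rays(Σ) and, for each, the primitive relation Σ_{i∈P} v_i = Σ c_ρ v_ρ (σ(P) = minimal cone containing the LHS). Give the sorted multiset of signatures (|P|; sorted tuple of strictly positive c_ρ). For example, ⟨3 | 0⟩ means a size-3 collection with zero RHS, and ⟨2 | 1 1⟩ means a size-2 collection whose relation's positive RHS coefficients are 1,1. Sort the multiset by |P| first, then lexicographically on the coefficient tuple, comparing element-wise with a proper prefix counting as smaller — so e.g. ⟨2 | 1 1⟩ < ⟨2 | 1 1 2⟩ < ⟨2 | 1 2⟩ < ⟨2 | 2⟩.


Δ(Σ) — 9 vertices, 17 min non-faces:

  • {0,2}:  v_{0} + v_{2} = 0 ; sig = ⟨2 | 0⟩
  • {1,5}:  v_{1} + v_{5} = 0 ; sig = ⟨2 | 0⟩
  • {3,7}:  v_{3} + v_{7} = 0 ; sig = ⟨2 | 0⟩
  • {0,5}:  v_{0} + v_{5} = v_{6} ; sig = ⟨2 | 1⟩
  • {1,6}:  v_{1} + v_{6} = v_{0} ; sig = ⟨2 | 1⟩
  • {2,6}:  v_{2} + v_{6} = v_{5} ; sig = ⟨2 | 1⟩
  • {2,4}:  v_{2} + v_{4} = v_{1} + v_{7} ; sig = ⟨2 | 1 1⟩
  • {2,8}:  v_{2} + v_{8} = v_{1} + v_{3} ; sig = ⟨2 | 1 1⟩
  • {3,4}:  v_{3} + v_{4} = v_{0} + v_{1} ; sig = ⟨2 | 1 1⟩
  • {4,5}:  v_{4} + v_{5} = v_{0} + v_{7} ; sig = ⟨2 | 1 1⟩
  • {5,8}:  v_{5} + v_{8} = v_{0} + v_{3} ; sig = ⟨2 | 1 1⟩
  • {7,8}:  v_{7} + v_{8} = v_{0} + v_{1} ; sig = ⟨2 | 1 1⟩
  • {4,6}:  v_{4} + v_{6} = 2·v_{0} + v_{7} ; sig = ⟨2 | 1 2⟩
  • {6,8}:  v_{6} + v_{8} = 2·v_{0} + v_{3} ; sig = ⟨2 | 1 2⟩
  • {4,8}:  v_{4} + v_{8} = 2·v_{0} + 2·v_{1} ; sig = ⟨2 | 2 2⟩
  • {0,1,3}:  v_{0} + v_{1} + v_{3} = v_{8} ; sig = ⟨3 | 1⟩
  • {0,1,7}:  v_{0} + v_{1} + v_{7} = v_{4} ; sig = ⟨3 | 1⟩

Hence PRS(X_Σ) =
    |P|=2: 15 collections, coeffs (), (), (), (1), (1), (1), (1,1), (1,1), (1,1), (1,1), (1,1), (1,1), (1,2), (1,2), (2,2)
    |P|=3: 2 collections, coeffs (1), (1)


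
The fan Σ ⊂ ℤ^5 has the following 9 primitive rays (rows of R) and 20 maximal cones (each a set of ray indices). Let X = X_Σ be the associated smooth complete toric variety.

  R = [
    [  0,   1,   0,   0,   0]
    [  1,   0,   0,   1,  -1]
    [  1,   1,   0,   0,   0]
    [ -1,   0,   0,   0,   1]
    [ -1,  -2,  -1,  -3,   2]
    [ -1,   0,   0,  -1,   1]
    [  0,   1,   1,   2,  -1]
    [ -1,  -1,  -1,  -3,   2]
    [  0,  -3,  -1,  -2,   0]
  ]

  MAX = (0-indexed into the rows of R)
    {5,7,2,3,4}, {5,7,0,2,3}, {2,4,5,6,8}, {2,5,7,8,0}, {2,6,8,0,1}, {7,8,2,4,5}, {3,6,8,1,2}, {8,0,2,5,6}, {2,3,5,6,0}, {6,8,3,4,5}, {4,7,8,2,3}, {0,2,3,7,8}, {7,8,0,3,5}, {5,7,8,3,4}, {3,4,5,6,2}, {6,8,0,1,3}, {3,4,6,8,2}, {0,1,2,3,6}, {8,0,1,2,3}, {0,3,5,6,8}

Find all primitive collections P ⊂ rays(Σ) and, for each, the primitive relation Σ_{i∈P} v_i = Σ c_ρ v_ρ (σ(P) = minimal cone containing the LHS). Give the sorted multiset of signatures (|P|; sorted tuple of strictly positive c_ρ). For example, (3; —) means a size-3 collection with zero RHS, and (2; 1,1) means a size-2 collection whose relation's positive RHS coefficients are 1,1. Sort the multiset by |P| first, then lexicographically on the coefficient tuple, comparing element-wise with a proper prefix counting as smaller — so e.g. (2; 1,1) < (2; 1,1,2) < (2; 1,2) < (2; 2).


Minimal non-faces — 7 found among 9 rays, 20 max cones:

  • {1,5}:  v_{1} + v_{5} = 0 — sig = (2; —)
  • {0,4}:  v_{0} + v_{4} = v_{7} — sig = (2; 1)
  • {6,7}:  v_{6} + v_{7} = v_{5} — sig = (2; 1)
  • {1,4}:  v_{1} + v_{4} = v_{2} + v_{3} + v_{8} — sig = (2; 1,1,1)
  • {1,7}:  v_{1} + v_{7} = v_{0} + v_{2} + v_{3} + v_{8} — sig = (2; 1,1,1,1)
  • {2,3,5,8}:  v_{2} + v_{3} + v_{5} + v_{8} = v_{4} — sig = (4; 1)
  • {0,2,3,6,8}:  v_{0} + v_{2} + v_{3} + v_{6} + v_{8} = 0 — sig = (5; —)

so the primitive-relation signature multiset is
    (2; —)
    (2; 1)
    (2; 1)
    (2; 1,1,1)
    (2; 1,1,1,1)
    (4; 1)
    (5; —)


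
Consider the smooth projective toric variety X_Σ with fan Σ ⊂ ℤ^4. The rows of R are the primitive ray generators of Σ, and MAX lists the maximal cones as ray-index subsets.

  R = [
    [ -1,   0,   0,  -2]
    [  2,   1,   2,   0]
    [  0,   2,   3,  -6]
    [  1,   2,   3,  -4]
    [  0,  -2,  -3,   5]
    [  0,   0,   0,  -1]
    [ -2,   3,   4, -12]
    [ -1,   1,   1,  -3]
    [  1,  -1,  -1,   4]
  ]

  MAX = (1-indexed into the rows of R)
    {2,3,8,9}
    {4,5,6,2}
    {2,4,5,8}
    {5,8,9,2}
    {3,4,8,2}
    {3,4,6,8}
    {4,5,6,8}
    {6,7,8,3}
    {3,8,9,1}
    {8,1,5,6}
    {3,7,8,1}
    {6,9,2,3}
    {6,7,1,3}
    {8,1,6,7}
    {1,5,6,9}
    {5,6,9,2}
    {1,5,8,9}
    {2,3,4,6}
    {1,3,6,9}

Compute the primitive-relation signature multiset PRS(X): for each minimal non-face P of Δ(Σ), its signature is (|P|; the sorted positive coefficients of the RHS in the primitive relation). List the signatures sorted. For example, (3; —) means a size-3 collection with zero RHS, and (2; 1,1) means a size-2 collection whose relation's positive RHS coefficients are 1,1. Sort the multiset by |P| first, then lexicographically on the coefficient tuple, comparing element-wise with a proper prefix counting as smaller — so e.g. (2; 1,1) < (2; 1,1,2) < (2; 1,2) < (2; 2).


11 collections generate NE(X_Σ); each relation:

  P = {1,4}:  v_{1} + v_{4} = v_{3}  ⇒ sig = (2; 1)
  P = {3,5}:  v_{3} + v_{5} = v_{6}  ⇒ sig = (2; 1)
  P = {4,9}:  v_{4} + v_{9} = v_{2}  ⇒ sig = (2; 1)
  P = {1,2}:  v_{1} + v_{2} = v_{3} + v_{9}  ⇒ sig = (2; 1,1)
  P = {7,9}:  v_{7} + v_{9} = v_{1} + v_{3}  ⇒ sig = (2; 1,1)
  P = {4,7}:  v_{4} + v_{7} = 2·v_{3} + v_{6} + v_{8}  ⇒ sig = (2; 1,1,2)
  P = {5,7}:  v_{5} + v_{7} = v_{1} + 2·v_{6} + v_{8}  ⇒ sig = (2; 1,1,2)
  P = {2,7}:  v_{2} + v_{7} = 2·v_{3}  ⇒ sig = (2; 2)
  P = {6,8,9}:  v_{6} + v_{8} + v_{9} = 0  ⇒ sig = (3; —)
  P = {2,6,8}:  v_{2} + v_{6} + v_{8} = v_{4}  ⇒ sig = (3; 1)
  P = {1,3,6,8}:  v_{1} + v_{3} + v_{6} + v_{8} = v_{7}  ⇒ sig = (4; 1)

so the primitive-relation signature multiset is
[(2; 1), (2; 1), (2; 1), (2; 1,1), (2; 1,1), (2; 1,1,2), (2; 1,1,2), (2; 2), (3; —), (3; 1), (4; 1)]


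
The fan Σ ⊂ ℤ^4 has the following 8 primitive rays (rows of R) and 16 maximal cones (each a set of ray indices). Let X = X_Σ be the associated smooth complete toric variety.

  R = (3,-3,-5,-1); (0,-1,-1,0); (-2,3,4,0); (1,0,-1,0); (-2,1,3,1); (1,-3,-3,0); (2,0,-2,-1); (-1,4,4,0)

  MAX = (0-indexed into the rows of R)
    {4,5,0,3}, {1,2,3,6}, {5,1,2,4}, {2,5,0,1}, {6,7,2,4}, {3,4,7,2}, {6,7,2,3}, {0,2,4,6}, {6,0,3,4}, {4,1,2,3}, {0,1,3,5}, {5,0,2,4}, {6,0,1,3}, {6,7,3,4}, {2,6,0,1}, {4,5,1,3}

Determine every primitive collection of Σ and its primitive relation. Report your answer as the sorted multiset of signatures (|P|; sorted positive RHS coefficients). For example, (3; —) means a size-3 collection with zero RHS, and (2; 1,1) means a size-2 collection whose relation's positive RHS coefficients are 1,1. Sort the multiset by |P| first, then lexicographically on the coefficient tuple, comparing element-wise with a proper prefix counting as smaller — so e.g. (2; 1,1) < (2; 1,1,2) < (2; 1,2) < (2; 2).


Primitive collections (9):

  P = {5,6}:  v_{5} + v_{6} = v_{0} ; sig = (2; 1)
  P = {1,7}:  v_{1} + v_{7} = v_{2} + v_{3} ; sig = (2; 1,1)
  P = {5,7}:  v_{5} + v_{7} = v_{4} + v_{6} ; sig = (2; 1,1)
  P = {0,7}:  v_{0} + v_{7} = v_{4} + 2·v_{6} ; sig = (2; 1,2)
  P = {1,4,6}:  v_{1} + v_{4} + v_{6} = 0 ; sig = (3; —)
  P = {2,3,5}:  v_{2} + v_{3} + v_{5} = 0 ; sig = (3; —)
  P = {0,1,4}:  v_{0} + v_{1} + v_{4} = v_{5} ; sig = (3; 1)
  P = {0,2,3}:  v_{0} + v_{2} + v_{3} = v_{6} ; sig = (3; 1)
  P = {2,3,4,6}:  v_{2} + v_{3} + v_{4} + v_{6} = v_{7} ; sig = (4; 1)

Sorted signature multiset PRS(X):
    (2; 1)
    (2; 1,1)
    (2; 1,1)
    (2; 1,2)
    (3; —)
    (3; —)
    (3; 1)
    (3; 1)
    (4; 1)


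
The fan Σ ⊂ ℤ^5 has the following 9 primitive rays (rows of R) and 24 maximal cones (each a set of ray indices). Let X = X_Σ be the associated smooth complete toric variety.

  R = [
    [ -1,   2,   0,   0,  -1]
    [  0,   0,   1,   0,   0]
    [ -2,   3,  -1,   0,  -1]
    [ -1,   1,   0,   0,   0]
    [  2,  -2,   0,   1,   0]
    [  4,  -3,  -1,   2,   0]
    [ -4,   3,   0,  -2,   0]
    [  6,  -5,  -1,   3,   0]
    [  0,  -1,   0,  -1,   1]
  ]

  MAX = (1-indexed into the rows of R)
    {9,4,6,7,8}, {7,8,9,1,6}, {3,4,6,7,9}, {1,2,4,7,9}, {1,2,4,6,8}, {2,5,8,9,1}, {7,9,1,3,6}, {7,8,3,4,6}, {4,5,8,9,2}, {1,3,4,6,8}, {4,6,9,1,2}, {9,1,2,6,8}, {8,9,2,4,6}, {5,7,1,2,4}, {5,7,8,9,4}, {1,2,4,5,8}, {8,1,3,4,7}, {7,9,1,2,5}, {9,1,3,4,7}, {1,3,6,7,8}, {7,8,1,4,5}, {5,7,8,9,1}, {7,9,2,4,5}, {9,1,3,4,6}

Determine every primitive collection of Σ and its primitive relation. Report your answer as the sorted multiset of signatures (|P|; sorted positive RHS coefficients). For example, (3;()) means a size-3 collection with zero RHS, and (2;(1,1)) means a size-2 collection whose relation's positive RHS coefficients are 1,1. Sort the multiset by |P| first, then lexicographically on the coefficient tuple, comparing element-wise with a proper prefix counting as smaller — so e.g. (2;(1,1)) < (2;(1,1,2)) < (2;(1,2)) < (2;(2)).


9 collections generate NE(X_Σ); each relation:

  P = {5,6}:  v_{5} + v_{6} = v_{8}  so sig = (2;(1))
  P = {2,3}:  v_{2} + v_{3} = v_{1} + v_{4}  so sig = (2;(1,1))
  P = {3,5}:  v_{3} + v_{5} = v_{1} + v_{4} + v_{7} + v_{8}  so sig = (2;(1,1,1,1))
  P = {2,6,7}:  v_{2} + v_{6} + v_{7} = 0  so sig = (3;())
  P = {2,7,8}:  v_{2} + v_{7} + v_{8} = v_{5}  so sig = (3;(1))
  P = {3,8,9}:  v_{3} + v_{8} + v_{9} = 2·v_{6} + v_{7}  so sig = (3;(1,2))
  P = {1,4,5,9}:  v_{1} + v_{4} + v_{5} + v_{9} = 0  so sig = (4;())
  P = {1,4,6,7}:  v_{1} + v_{4} + v_{6} + v_{7} = v_{3}  so sig = (4;(1))
  P = {1,4,8,9}:  v_{1} + v_{4} + v_{8} + v_{9} = v_{6}  so sig = (4;(1))

Sorted signature multiset PRS(X):
    (2;(1))
    (2;(1,1))
    (2;(1,1,1,1))
    (3;())
    (3;(1))
    (3;(1,2))
    (4;())
    (4;(1))
    (4;(1))


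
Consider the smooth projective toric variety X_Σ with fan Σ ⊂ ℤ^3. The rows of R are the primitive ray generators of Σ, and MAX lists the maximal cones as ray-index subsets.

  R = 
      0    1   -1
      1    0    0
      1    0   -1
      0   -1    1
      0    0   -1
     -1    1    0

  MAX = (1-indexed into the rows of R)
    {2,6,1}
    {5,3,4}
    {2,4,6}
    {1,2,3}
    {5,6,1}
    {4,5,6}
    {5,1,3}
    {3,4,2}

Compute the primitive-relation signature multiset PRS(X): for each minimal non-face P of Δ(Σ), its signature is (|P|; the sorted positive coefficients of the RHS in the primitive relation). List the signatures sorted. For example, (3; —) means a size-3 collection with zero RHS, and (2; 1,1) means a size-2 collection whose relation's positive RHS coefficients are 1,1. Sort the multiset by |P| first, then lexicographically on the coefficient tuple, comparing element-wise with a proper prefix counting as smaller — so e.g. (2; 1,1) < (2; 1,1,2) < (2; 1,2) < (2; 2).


The 3 primitive collections of Σ (r=6, n=3):

  {1,4}:  v_{1} + v_{4} = 0  ⟹  sig = (2; —)
  {2,5}:  v_{2} + v_{5} = v_{3}  ⟹  sig = (2; 1)
  {3,6}:  v_{3} + v_{6} = v_{1}  ⟹  sig = (2; 1)

Hence PRS(X_Σ) =
    |P|=2: 3 collections, coeffs (), (1), (1)


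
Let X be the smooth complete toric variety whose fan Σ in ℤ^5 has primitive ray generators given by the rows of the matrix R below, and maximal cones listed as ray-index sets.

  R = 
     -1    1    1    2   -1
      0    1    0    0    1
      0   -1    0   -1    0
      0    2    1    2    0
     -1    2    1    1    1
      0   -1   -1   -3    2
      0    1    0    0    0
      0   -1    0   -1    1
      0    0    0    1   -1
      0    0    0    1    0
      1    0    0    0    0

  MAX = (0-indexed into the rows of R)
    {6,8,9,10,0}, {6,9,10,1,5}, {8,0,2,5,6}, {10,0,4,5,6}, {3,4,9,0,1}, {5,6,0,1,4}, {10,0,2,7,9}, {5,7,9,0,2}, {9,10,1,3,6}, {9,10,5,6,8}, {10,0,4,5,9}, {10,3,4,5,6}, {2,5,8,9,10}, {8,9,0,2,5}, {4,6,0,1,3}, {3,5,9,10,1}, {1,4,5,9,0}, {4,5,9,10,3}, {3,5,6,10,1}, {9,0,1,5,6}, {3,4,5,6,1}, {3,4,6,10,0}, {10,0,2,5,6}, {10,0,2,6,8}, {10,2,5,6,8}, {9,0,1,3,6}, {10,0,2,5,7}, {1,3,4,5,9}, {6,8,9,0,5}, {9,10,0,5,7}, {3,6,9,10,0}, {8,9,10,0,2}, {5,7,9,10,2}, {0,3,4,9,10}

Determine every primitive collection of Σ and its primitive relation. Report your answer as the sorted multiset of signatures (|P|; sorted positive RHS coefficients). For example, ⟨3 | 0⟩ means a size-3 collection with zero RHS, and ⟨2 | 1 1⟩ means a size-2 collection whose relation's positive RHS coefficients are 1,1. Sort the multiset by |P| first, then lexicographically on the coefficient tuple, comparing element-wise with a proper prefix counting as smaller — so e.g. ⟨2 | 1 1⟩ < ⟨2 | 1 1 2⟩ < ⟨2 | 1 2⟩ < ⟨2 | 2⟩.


Primitive collections (20):

  • {1,8}:  v_{1} + v_{8} = v_{6} + v_{9}  ⟹  sig = ⟨2 | 1 1⟩
  • {4,8}:  v_{4} + v_{8} = v_{0} + v_{1}  ⟹  sig = ⟨2 | 1 1⟩
  • {7,8}:  v_{7} + v_{8} = v_{2} + v_{9}  ⟹  sig = ⟨2 | 1 1⟩
  • {1,2}:  v_{1} + v_{2} = v_{0} + v_{5} + v_{10}  ⟹  sig = ⟨2 | 1 1 1⟩
  • {6,7}:  v_{6} + v_{7} = v_{0} + v_{5} + v_{10}  ⟹  sig = ⟨2 | 1 1 1⟩
  • {3,8}:  v_{3} + v_{8} = v_{0} + v_{6} + v_{9} + v_{10}  ⟹  sig = ⟨2 | 1 1 1 1⟩
  • {2,3}:  v_{2} + v_{3} = 2·v_{0} + v_{5} + 2·v_{10}  ⟹  sig = ⟨2 | 1 2 2⟩
  • {1,7}:  v_{1} + v_{7} = 2·v_{0} + 2·v_{5} + v_{9} + 2·v_{10}  ⟹  sig = ⟨2 | 1 2 2 2⟩
  • {3,7}:  v_{3} + v_{7} = 3·v_{0} + 2·v_{5} + v_{9} + 3·v_{10}  ⟹  sig = ⟨2 | 1 2 3 3⟩
  • {4,7}:  v_{4} + v_{7} = 4·v_{0} + 3·v_{5} + v_{9} + 3·v_{10}  ⟹  sig = ⟨2 | 1 3 3 4⟩
  • {2,4}:  v_{2} + v_{4} = 3·v_{0} + 2·v_{5} + 2·v_{10}  ⟹  sig = ⟨2 | 2 2 3⟩
  • {2,6,9}:  v_{2} + v_{6} + v_{9} = 0  ⟹  sig = ⟨3 | 0⟩
  • {0,1,10}:  v_{0} + v_{1} + v_{10} = v_{3}  ⟹  sig = ⟨3 | 1⟩
  • {0,3,5}:  v_{0} + v_{3} + v_{5} = v_{4}  ⟹  sig = ⟨3 | 1⟩
  • {1,4,10}:  v_{1} + v_{4} + v_{10} = 2·v_{3} + v_{5}  ⟹  sig = ⟨3 | 1 2⟩
  • {4,6,9}:  v_{4} + v_{6} + v_{9} = v_{0} + 2·v_{1}  ⟹  sig = ⟨3 | 1 2⟩
  • {0,5,8,10}:  v_{0} + v_{5} + v_{8} + v_{10} = 0  ⟹  sig = ⟨4 | 0⟩
  • {3,5,6,9}:  v_{3} + v_{5} + v_{6} + v_{9} = 2·v_{1}  ⟹  sig = ⟨4 | 2⟩
  • {0,2,5,9,10}:  v_{0} + v_{2} + v_{5} + v_{9} + v_{10} = v_{7}  ⟹  sig = ⟨5 | 1⟩
  • {0,5,6,9,10}:  v_{0} + v_{5} + v_{6} + v_{9} + v_{10} = v_{1}  ⟹  sig = ⟨5 | 1⟩

Sorted signature multiset PRS(X):
[⟨2 | 1 1⟩, ⟨2 | 1 1⟩, ⟨2 | 1 1⟩, ⟨2 | 1 1 1⟩, ⟨2 | 1 1 1⟩, ⟨2 | 1 1 1 1⟩, ⟨2 | 1 2 2⟩, ⟨2 | 1 2 2 2⟩, ⟨2 | 1 2 3 3⟩, ⟨2 | 1 3 3 4⟩, ⟨2 | 2 2 3⟩, ⟨3 | 0⟩, ⟨3 | 1⟩, ⟨3 | 1⟩, ⟨3 | 1 2⟩, ⟨3 | 1 2⟩, ⟨4 | 0⟩, ⟨4 | 2⟩, ⟨5 | 1⟩, ⟨5 | 1⟩]
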